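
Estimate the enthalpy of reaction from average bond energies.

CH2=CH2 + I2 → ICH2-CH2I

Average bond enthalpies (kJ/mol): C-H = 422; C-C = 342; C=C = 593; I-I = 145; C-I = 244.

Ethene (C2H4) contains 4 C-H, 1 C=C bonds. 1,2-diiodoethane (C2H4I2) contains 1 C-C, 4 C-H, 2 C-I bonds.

ΔH ≈ −92 kJ

Bonds broken (reactants):
  C-H: 4 × 422 = 1688
  C=C: 1 × 593 = 593
  I-I: 1 × 145 = 145
  Σ(broken) = 2426 kJ
Bonds formed (products):
  C-C: 1 × 342 = 342
  C-H: 4 × 422 = 1688
  C-I: 2 × 244 = 488
  Σ(formed) = 2518 kJ
ΔH = Σ(broken) − Σ(formed) = 2426 − 2518 = −92 kJ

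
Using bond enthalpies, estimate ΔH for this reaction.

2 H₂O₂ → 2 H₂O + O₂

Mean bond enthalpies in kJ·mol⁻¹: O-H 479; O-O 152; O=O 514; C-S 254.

Bonds broken (reactants):
  O-H: 4 × 479 = 1916
  O-O: 2 × 152 = 304
  Σ(broken) = 2220 kJ
Bonds formed (products):
  O-H: 4 × 479 = 1916
  O=O: 1 × 514 = 514
  Σ(formed) = 2430 kJ
ΔH = Σ(broken) − Σ(formed) = 2220 − 2430 = −210 kJ

ΔH ≈ −210 kJ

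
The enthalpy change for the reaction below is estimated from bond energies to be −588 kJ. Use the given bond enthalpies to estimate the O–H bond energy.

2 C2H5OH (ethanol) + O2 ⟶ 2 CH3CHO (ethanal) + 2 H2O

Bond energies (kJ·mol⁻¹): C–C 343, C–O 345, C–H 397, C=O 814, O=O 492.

Let D be the O–H bond energy.
Σ(broken) = 2×343 + 10×397 + 2×345 + 2×D + 1×492 = 5838 + 2D
Σ(formed) = 2×343 + 8×397 + 2×814 + 4×D = 5490 + 4D
ΔH = Σ(broken) − Σ(formed) = (5838 + 2D) − (5490 + 4D) = +348 − 2D
Setting this equal to −588 kJ gives 2D = 936, so D = 468 kJ/mol.

D(O–H) ≈ 468 kJ/mol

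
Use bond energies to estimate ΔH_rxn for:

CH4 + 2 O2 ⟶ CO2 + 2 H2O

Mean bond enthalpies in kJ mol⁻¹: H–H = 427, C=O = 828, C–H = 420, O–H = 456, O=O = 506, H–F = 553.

Bonds broken (reactants):
  C–H: 4 × 420 = 1680
  O=O: 2 × 506 = 1012
  Σ(broken) = 2692 kJ
Bonds formed (products):
  C=O: 2 × 828 = 1656
  O–H: 4 × 456 = 1824
  Σ(formed) = 3480 kJ
ΔH = Σ(broken) − Σ(formed) = 2692 − 3480 = −788 kJ

ΔH ≈ −788 kJ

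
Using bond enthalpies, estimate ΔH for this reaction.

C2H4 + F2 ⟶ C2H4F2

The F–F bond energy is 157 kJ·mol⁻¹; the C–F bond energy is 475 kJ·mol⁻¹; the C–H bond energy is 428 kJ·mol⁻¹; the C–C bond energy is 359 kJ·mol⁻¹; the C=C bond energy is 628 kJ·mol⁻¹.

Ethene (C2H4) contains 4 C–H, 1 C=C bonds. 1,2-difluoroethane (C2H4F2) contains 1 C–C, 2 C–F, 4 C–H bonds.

ΔH ≈ −524 kJ

Bonds broken (reactants):
  C–H: 4 × 428 = 1712
  C=C: 1 × 628 = 628
  F–F: 1 × 157 = 157
  Σ(broken) = 2497 kJ
Bonds formed (products):
  C–C: 1 × 359 = 359
  C–F: 2 × 475 = 950
  C–H: 4 × 428 = 1712
  Σ(formed) = 3021 kJ
ΔH = Σ(broken) − Σ(formed) = 2497 − 3021 = −524 kJ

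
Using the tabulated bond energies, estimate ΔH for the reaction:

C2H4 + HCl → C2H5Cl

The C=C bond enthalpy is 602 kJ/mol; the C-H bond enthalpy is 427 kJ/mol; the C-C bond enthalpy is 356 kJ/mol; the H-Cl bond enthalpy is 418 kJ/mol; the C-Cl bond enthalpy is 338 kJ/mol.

ΔH ≈ −101 kJ

Bonds broken (reactants):
  C-H: 4 × 427 = 1708
  C=C: 1 × 602 = 602
  H-Cl: 1 × 418 = 418
  Σ(broken) = 2728 kJ
Bonds formed (products):
  C-C: 1 × 356 = 356
  C-Cl: 1 × 338 = 338
  C-H: 5 × 427 = 2135
  Σ(formed) = 2829 kJ
ΔH = Σ(broken) − Σ(formed) = 2728 − 2829 = −101 kJ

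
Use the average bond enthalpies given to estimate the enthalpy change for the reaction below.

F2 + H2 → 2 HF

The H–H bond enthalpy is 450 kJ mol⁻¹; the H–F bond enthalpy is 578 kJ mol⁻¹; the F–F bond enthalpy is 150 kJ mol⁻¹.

ΔH ≈ −556 kJ

Bonds broken (reactants):
  F–F: 1 × 150 = 150
  H–H: 1 × 450 = 450
  Σ(broken) = 600 kJ
Bonds formed (products):
  H–F: 2 × 578 = 1156
  Σ(formed) = 1156 kJ
ΔH = Σ(broken) − Σ(formed) = 600 − 1156 = −556 kJ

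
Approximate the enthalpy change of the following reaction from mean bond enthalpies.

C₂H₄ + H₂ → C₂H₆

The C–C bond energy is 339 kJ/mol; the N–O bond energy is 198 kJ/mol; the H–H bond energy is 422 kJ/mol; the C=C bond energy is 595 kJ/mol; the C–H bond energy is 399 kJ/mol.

ΔH ≈ −120 kJ

Bonds broken (reactants):
  C–H: 4 × 399 = 1596
  C=C: 1 × 595 = 595
  H–H: 1 × 422 = 422
  Σ(broken) = 2613 kJ
Bonds formed (products):
  C–C: 1 × 339 = 339
  C–H: 6 × 399 = 2394
  Σ(formed) = 2733 kJ
ΔH = Σ(broken) − Σ(formed) = 2613 − 2733 = −120 kJ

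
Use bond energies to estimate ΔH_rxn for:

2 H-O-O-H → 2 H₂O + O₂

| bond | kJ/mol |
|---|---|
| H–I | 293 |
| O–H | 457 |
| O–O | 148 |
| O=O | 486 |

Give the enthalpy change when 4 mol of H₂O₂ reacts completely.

ΔH = −380 kJ

Bonds broken (reactants):
  O–H: 4 × 457 = 1828
  O–O: 2 × 148 = 296
  Σ(broken) = 2124 kJ
Bonds formed (products):
  O–H: 4 × 457 = 1828
  O=O: 1 × 486 = 486
  Σ(formed) = 2314 kJ
ΔH = Σ(broken) − Σ(formed) = 2124 − 2314 = −190 kJ
For 2× the reaction as written: 2 × (−190) = −380 kJ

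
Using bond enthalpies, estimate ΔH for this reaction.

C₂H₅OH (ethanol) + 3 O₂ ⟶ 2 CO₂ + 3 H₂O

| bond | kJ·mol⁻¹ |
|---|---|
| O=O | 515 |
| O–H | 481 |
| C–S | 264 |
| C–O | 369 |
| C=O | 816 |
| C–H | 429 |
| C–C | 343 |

Bonds broken (reactants):
  C–C: 1 × 343 = 343
  C–H: 5 × 429 = 2145
  C–O: 1 × 369 = 369
  O–H: 1 × 481 = 481
  O=O: 3 × 515 = 1545
  Σ(broken) = 4883 kJ
Bonds formed (products):
  C=O: 4 × 816 = 3264
  O–H: 6 × 481 = 2886
  Σ(formed) = 6150 kJ
ΔH = Σ(broken) − Σ(formed) = 4883 − 6150 = −1267 kJ

ΔH ≈ −1267 kJ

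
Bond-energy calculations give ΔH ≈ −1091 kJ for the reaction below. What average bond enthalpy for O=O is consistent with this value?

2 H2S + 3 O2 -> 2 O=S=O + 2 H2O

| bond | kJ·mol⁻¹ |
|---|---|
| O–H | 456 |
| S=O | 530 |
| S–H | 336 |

D(O=O) ≈ 503 kJ/mol

Let D be the O=O bond energy.
Σ(broken) = 3×D + 4×336 = 1344 + 3D
Σ(formed) = 4×456 + 4×530 = 3944
ΔH = Σ(broken) − Σ(formed) = (1344 + 3D) − (3944) = −2600 + 3D
Setting this equal to −1091 kJ gives 3D = 1509, so D = 503 kJ/mol.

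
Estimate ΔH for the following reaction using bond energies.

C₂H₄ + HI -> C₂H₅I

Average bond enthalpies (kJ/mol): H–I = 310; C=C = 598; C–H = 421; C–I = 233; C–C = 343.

Bonds broken (reactants):
  C–H: 4 × 421 = 1684
  C=C: 1 × 598 = 598
  H–I: 1 × 310 = 310
  Σ(broken) = 2592 kJ
Bonds formed (products):
  C–C: 1 × 343 = 343
  C–H: 5 × 421 = 2105
  C–I: 1 × 233 = 233
  Σ(formed) = 2681 kJ
ΔH = Σ(broken) − Σ(formed) = 2592 − 2681 = −89 kJ

ΔH ≈ −89 kJ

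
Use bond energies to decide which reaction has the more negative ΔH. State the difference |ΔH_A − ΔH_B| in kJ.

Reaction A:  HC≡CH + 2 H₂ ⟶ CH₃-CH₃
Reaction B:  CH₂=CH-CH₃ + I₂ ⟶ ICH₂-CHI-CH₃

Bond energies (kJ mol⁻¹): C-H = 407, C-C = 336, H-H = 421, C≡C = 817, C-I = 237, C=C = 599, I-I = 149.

Reaction A, by 243 kJ

Reaction A:
  Bonds broken (reactants):
    C≡C: 1 × 817 = 817
    C-H: 2 × 407 = 814
    H-H: 2 × 421 = 842
    Σ(broken) = 2473 kJ
  Bonds formed (products):
    C-C: 1 × 336 = 336
    C-H: 6 × 407 = 2442
    Σ(formed) = 2778 kJ
  ΔH_A = 2473 − 2778 = −305 kJ
Reaction B:
  Bonds broken (reactants):
    C-C: 1 × 336 = 336
    C-H: 6 × 407 = 2442
    C=C: 1 × 599 = 599
    I-I: 1 × 149 = 149
    Σ(broken) = 3526 kJ
  Bonds formed (products):
    C-C: 2 × 336 = 672
    C-H: 6 × 407 = 2442
    C-I: 2 × 237 = 474
    Σ(formed) = 3588 kJ
  ΔH_B = 3526 − 3588 = −62 kJ
ΔH_A − ΔH_B = −243 kJ, so reaction A has the more negative ΔH; |ΔH_A − ΔH_B| = 243 kJ.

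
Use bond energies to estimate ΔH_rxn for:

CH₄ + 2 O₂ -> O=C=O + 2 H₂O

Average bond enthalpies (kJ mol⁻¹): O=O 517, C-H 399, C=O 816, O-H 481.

ΔH ≈ −926 kJ

Bonds broken (reactants):
  C-H: 4 × 399 = 1596
  O=O: 2 × 517 = 1034
  Σ(broken) = 2630 kJ
Bonds formed (products):
  C=O: 2 × 816 = 1632
  O-H: 4 × 481 = 1924
  Σ(formed) = 3556 kJ
ΔH = Σ(broken) − Σ(formed) = 2630 − 3556 = −926 kJ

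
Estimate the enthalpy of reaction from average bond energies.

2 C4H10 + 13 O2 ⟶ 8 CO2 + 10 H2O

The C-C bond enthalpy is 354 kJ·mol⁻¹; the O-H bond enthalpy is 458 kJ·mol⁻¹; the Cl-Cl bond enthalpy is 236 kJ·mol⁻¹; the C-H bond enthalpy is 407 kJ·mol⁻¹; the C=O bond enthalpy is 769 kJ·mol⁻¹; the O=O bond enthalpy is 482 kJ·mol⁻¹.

Bonds broken (reactants):
  C-C: 6 × 354 = 2124
  C-H: 20 × 407 = 8140
  O=O: 13 × 482 = 6266
  Σ(broken) = 16530 kJ
Bonds formed (products):
  C=O: 16 × 769 = 12304
  O-H: 20 × 458 = 9160
  Σ(formed) = 21464 kJ
ΔH = Σ(broken) − Σ(formed) = 16530 − 21464 = −4934 kJ

ΔH ≈ −4934 kJ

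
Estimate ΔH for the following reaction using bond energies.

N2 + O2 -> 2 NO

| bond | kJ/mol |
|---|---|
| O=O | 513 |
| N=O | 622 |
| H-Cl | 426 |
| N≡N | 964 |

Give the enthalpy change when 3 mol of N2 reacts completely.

ΔH = +699 kJ

Bonds broken (reactants):
  N≡N: 1 × 964 = 964
  O=O: 1 × 513 = 513
  Σ(broken) = 1477 kJ
Bonds formed (products):
  N=O: 2 × 622 = 1244
  Σ(formed) = 1244 kJ
ΔH = Σ(broken) − Σ(formed) = 1477 − 1244 = +233 kJ
For 3× the reaction as written: 3 × (+233) = +699 kJ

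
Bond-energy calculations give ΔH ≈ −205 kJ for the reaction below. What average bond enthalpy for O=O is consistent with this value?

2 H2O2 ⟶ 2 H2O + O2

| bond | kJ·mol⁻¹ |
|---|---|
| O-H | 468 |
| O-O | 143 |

D(O=O) ≈ 491 kJ/mol

Let D be the O=O bond energy.
Σ(broken) = 4×468 + 2×143 = 2158
Σ(formed) = 4×468 + 1×D = 1872 + D
ΔH = Σ(broken) − Σ(formed) = (2158) − (1872 + D) = +286 − D
Setting this equal to −205 kJ gives D = 491 kJ/mol.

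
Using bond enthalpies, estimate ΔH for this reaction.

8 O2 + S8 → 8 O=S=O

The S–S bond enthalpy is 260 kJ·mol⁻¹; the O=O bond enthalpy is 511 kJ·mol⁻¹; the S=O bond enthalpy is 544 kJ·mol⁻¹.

ΔH ≈ −2536 kJ

Bonds broken (reactants):
  O=O: 8 × 511 = 4088
  S–S: 8 × 260 = 2080
  Σ(broken) = 6168 kJ
Bonds formed (products):
  S=O: 16 × 544 = 8704
  Σ(formed) = 8704 kJ
ΔH = Σ(broken) − Σ(formed) = 6168 − 8704 = −2536 kJ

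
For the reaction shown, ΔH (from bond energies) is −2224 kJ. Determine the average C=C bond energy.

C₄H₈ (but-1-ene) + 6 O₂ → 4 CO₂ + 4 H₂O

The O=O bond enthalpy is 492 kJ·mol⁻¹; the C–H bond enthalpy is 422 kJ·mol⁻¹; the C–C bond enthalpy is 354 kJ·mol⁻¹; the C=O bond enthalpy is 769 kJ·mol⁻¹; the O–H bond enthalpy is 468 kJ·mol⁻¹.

Let D be the C=C bond energy.
Σ(broken) = 2×354 + 8×422 + 1×D + 6×492 = 7036 + D
Σ(formed) = 8×769 + 8×468 = 9896
ΔH = Σ(broken) − Σ(formed) = (7036 + D) − (9896) = −2860 + D
Setting this equal to −2224 kJ gives D = 636 kJ/mol.

D(C=C) ≈ 636 kJ/mol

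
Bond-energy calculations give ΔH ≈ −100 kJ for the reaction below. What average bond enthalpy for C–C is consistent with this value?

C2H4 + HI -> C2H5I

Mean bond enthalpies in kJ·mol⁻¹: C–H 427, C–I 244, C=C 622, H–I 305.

Let D be the C–C bond energy.
Σ(broken) = 4×427 + 1×622 + 1×305 = 2635
Σ(formed) = 1×D + 5×427 + 1×244 = 2379 + D
ΔH = Σ(broken) − Σ(formed) = (2635) − (2379 + D) = +256 − D
Setting this equal to −100 kJ gives D = 356 kJ/mol.

D(C–C) ≈ 356 kJ/mol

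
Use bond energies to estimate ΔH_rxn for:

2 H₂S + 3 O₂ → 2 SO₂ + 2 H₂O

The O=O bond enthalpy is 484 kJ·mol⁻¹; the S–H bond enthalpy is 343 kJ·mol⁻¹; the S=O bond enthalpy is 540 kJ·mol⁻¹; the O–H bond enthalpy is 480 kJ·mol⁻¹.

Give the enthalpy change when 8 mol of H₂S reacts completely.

ΔH = −5024 kJ

Bonds broken (reactants):
  O=O: 3 × 484 = 1452
  S–H: 4 × 343 = 1372
  Σ(broken) = 2824 kJ
Bonds formed (products):
  O–H: 4 × 480 = 1920
  S=O: 4 × 540 = 2160
  Σ(formed) = 4080 kJ
ΔH = Σ(broken) − Σ(formed) = 2824 − 4080 = −1256 kJ
For 4× the reaction as written: 4 × (−1256) = −5024 kJ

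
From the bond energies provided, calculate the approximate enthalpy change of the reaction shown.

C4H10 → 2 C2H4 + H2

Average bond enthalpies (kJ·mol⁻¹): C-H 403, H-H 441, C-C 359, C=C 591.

ΔH ≈ +260 kJ

Bonds broken (reactants):
  C-C: 3 × 359 = 1077
  C-H: 10 × 403 = 4030
  Σ(broken) = 5107 kJ
Bonds formed (products):
  C-H: 8 × 403 = 3224
  C=C: 2 × 591 = 1182
  H-H: 1 × 441 = 441
  Σ(formed) = 4847 kJ
ΔH = Σ(broken) − Σ(formed) = 5107 − 4847 = +260 kJ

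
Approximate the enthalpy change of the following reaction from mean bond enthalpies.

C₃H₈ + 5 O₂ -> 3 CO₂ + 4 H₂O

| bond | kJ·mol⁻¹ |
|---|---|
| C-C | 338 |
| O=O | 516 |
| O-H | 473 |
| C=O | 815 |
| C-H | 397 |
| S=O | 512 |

Bonds broken (reactants):
  C-C: 2 × 338 = 676
  C-H: 8 × 397 = 3176
  O=O: 5 × 516 = 2580
  Σ(broken) = 6432 kJ
Bonds formed (products):
  C=O: 6 × 815 = 4890
  O-H: 8 × 473 = 3784
  Σ(formed) = 8674 kJ
ΔH = Σ(broken) − Σ(formed) = 6432 − 8674 = −2242 kJ

ΔH ≈ −2242 kJ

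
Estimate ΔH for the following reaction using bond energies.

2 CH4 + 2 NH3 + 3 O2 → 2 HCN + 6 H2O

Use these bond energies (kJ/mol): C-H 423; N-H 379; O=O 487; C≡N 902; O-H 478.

ΔH ≈ −1267 kJ

Bonds broken (reactants):
  C-H: 8 × 423 = 3384
  N-H: 6 × 379 = 2274
  O=O: 3 × 487 = 1461
  Σ(broken) = 7119 kJ
Bonds formed (products):
  C≡N: 2 × 902 = 1804
  C-H: 2 × 423 = 846
  O-H: 12 × 478 = 5736
  Σ(formed) = 8386 kJ
ΔH = Σ(broken) − Σ(formed) = 7119 − 8386 = −1267 kJ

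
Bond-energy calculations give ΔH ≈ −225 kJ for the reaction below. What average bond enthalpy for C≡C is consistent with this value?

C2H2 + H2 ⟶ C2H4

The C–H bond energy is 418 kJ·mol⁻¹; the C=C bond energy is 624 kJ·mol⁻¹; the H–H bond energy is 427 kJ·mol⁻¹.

Let D be the C≡C bond energy.
Σ(broken) = 1×D + 2×418 + 1×427 = 1263 + D
Σ(formed) = 4×418 + 1×624 = 2296
ΔH = Σ(broken) − Σ(formed) = (1263 + D) − (2296) = −1033 + D
Setting this equal to −225 kJ gives D = 808 kJ/mol.

D(C≡C) ≈ 808 kJ/mol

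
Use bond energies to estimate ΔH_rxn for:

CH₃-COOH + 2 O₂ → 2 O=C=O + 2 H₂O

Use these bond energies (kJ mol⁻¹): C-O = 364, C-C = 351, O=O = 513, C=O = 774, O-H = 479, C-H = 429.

Bonds broken (reactants):
  C-C: 1 × 351 = 351
  C-H: 3 × 429 = 1287
  C-O: 1 × 364 = 364
  C=O: 1 × 774 = 774
  O-H: 1 × 479 = 479
  O=O: 2 × 513 = 1026
  Σ(broken) = 4281 kJ
Bonds formed (products):
  C=O: 4 × 774 = 3096
  O-H: 4 × 479 = 1916
  Σ(formed) = 5012 kJ
ΔH = Σ(broken) − Σ(formed) = 4281 − 5012 = −731 kJ

ΔH ≈ −731 kJ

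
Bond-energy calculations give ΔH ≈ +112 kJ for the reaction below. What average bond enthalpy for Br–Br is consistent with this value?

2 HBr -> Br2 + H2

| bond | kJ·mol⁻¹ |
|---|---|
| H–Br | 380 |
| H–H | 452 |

D(Br–Br) ≈ 196 kJ/mol

Let D be the Br–Br bond energy.
Σ(broken) = 2×380 = 760
Σ(formed) = 1×D + 1×452 = 452 + D
ΔH = Σ(broken) − Σ(formed) = (760) − (452 + D) = +308 − D
Setting this equal to +112 kJ gives D = 196 kJ/mol.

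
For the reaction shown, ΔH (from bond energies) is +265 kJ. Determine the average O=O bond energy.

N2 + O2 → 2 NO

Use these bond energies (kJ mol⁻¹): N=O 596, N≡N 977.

Let D be the O=O bond energy.
Σ(broken) = 1×977 + 1×D = 977 + D
Σ(formed) = 2×596 = 1192
ΔH = Σ(broken) − Σ(formed) = (977 + D) − (1192) = −215 + D
Setting this equal to +265 kJ gives D = 480 kJ/mol.

D(O=O) ≈ 480 kJ/mol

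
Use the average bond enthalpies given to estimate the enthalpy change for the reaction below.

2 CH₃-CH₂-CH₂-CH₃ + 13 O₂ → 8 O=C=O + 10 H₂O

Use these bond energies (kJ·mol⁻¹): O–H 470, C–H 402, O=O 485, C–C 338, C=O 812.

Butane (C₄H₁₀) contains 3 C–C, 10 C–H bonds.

ΔH ≈ −6019 kJ

Bonds broken (reactants):
  C–C: 6 × 338 = 2028
  C–H: 20 × 402 = 8040
  O=O: 13 × 485 = 6305
  Σ(broken) = 16373 kJ
Bonds formed (products):
  C=O: 16 × 812 = 12992
  O–H: 20 × 470 = 9400
  Σ(formed) = 22392 kJ
ΔH = Σ(broken) − Σ(formed) = 16373 − 22392 = −6019 kJ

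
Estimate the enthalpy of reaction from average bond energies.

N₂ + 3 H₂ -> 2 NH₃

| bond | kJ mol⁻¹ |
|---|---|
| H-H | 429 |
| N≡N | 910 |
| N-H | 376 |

ΔH ≈ −59 kJ

Bonds broken (reactants):
  H-H: 3 × 429 = 1287
  N≡N: 1 × 910 = 910
  Σ(broken) = 2197 kJ
Bonds formed (products):
  N-H: 6 × 376 = 2256
  Σ(formed) = 2256 kJ
ΔH = Σ(broken) − Σ(formed) = 2197 − 2256 = −59 kJ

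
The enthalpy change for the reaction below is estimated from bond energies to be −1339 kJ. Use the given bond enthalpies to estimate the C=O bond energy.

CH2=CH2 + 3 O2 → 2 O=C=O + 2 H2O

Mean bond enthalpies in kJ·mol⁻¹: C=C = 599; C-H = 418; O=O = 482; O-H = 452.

D(C=O) ≈ 812 kJ/mol

Let D be the C=O bond energy.
Σ(broken) = 4×418 + 1×599 + 3×482 = 3717
Σ(formed) = 4×D + 4×452 = 1808 + 4D
ΔH = Σ(broken) − Σ(formed) = (3717) − (1808 + 4D) = +1909 − 4D
Setting this equal to −1339 kJ gives 4D = 3248, so D = 812 kJ/mol.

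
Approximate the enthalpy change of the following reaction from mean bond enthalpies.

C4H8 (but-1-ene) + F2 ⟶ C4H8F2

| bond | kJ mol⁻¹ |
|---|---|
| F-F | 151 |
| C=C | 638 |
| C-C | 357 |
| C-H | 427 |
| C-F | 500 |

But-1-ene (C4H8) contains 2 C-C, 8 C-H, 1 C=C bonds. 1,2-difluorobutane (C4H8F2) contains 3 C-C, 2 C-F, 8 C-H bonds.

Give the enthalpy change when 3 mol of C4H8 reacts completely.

ΔH = −1704 kJ

Bonds broken (reactants):
  C-C: 2 × 357 = 714
  C-H: 8 × 427 = 3416
  C=C: 1 × 638 = 638
  F-F: 1 × 151 = 151
  Σ(broken) = 4919 kJ
Bonds formed (products):
  C-C: 3 × 357 = 1071
  C-F: 2 × 500 = 1000
  C-H: 8 × 427 = 3416
  Σ(formed) = 5487 kJ
ΔH = Σ(broken) − Σ(formed) = 4919 − 5487 = −568 kJ
For 3× the reaction as written: 3 × (−568) = −1704 kJ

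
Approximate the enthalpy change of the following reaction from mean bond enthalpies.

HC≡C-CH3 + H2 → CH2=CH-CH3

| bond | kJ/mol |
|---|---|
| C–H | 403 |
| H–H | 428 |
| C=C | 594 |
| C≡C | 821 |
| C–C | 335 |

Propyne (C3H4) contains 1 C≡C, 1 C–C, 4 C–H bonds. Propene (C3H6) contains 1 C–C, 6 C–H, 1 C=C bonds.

Bonds broken (reactants):
  C≡C: 1 × 821 = 821
  C–C: 1 × 335 = 335
  C–H: 4 × 403 = 1612
  H–H: 1 × 428 = 428
  Σ(broken) = 3196 kJ
Bonds formed (products):
  C–C: 1 × 335 = 335
  C–H: 6 × 403 = 2418
  C=C: 1 × 594 = 594
  Σ(formed) = 3347 kJ
ΔH = Σ(broken) − Σ(formed) = 3196 − 3347 = −151 kJ

ΔH ≈ −151 kJ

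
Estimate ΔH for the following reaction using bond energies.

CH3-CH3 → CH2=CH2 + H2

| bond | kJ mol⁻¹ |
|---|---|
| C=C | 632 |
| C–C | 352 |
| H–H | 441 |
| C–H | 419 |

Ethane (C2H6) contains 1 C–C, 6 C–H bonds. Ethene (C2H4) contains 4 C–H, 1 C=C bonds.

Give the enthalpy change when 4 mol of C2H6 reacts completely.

ΔH = +468 kJ

Bonds broken (reactants):
  C–C: 1 × 352 = 352
  C–H: 6 × 419 = 2514
  Σ(broken) = 2866 kJ
Bonds formed (products):
  C–H: 4 × 419 = 1676
  C=C: 1 × 632 = 632
  H–H: 1 × 441 = 441
  Σ(formed) = 2749 kJ
ΔH = Σ(broken) − Σ(formed) = 2866 − 2749 = +117 kJ
For 4× the reaction as written: 4 × (+117) = +468 kJ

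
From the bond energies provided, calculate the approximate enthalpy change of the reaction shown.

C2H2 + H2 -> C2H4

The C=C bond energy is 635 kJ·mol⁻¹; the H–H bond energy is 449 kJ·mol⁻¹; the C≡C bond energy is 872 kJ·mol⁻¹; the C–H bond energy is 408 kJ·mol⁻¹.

ΔH ≈ −130 kJ

Bonds broken (reactants):
  C≡C: 1 × 872 = 872
  C–H: 2 × 408 = 816
  H–H: 1 × 449 = 449
  Σ(broken) = 2137 kJ
Bonds formed (products):
  C–H: 4 × 408 = 1632
  C=C: 1 × 635 = 635
  Σ(formed) = 2267 kJ
ΔH = Σ(broken) − Σ(formed) = 2137 − 2267 = −130 kJ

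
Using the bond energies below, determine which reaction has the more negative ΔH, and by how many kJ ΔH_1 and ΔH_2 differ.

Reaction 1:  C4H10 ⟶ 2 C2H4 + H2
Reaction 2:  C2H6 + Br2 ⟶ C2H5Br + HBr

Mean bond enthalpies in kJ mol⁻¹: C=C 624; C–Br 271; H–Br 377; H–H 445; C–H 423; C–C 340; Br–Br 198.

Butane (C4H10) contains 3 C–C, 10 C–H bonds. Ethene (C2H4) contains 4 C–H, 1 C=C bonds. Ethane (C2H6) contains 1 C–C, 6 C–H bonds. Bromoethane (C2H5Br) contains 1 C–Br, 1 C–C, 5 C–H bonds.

Reaction 2, by 200 kJ

Reaction 1:
  Bonds broken (reactants):
    C–C: 3 × 340 = 1020
    C–H: 10 × 423 = 4230
    Σ(broken) = 5250 kJ
  Bonds formed (products):
    C–H: 8 × 423 = 3384
    C=C: 2 × 624 = 1248
    H–H: 1 × 445 = 445
    Σ(formed) = 5077 kJ
  ΔH_1 = 5250 − 5077 = +173 kJ
Reaction 2:
  Bonds broken (reactants):
    Br–Br: 1 × 198 = 198
    C–C: 1 × 340 = 340
    C–H: 6 × 423 = 2538
    Σ(broken) = 3076 kJ
  Bonds formed (products):
    C–Br: 1 × 271 = 271
    C–C: 1 × 340 = 340
    C–H: 5 × 423 = 2115
    H–Br: 1 × 377 = 377
    Σ(formed) = 3103 kJ
  ΔH_2 = 3076 − 3103 = −27 kJ
ΔH_1 − ΔH_2 = +200 kJ, so reaction 2 has the more negative ΔH; |ΔH_1 − ΔH_2| = 200 kJ.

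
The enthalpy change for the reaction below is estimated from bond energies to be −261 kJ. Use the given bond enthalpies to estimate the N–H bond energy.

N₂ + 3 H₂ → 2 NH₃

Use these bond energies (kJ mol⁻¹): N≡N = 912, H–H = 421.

D(N–H) ≈ 406 kJ/mol

Let D be the N–H bond energy.
Σ(broken) = 3×421 + 1×912 = 2175
Σ(formed) = 6×D = 6D
ΔH = Σ(broken) − Σ(formed) = (2175) − (6D) = +2175 − 6D
Setting this equal to −261 kJ gives 6D = 2436, so D = 406 kJ/mol.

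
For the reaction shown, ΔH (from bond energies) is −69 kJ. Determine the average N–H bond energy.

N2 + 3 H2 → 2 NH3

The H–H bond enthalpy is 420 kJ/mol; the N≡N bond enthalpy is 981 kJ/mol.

Let D be the N–H bond energy.
Σ(broken) = 3×420 + 1×981 = 2241
Σ(formed) = 6×D = 6D
ΔH = Σ(broken) − Σ(formed) = (2241) − (6D) = +2241 − 6D
Setting this equal to −69 kJ gives 6D = 2310, so D = 385 kJ/mol.

D(N–H) ≈ 385 kJ/mol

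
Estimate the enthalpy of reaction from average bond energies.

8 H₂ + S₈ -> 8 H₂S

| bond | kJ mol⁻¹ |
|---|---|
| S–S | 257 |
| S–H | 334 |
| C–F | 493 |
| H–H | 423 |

Bonds broken (reactants):
  H–H: 8 × 423 = 3384
  S–S: 8 × 257 = 2056
  Σ(broken) = 5440 kJ
Bonds formed (products):
  S–H: 16 × 334 = 5344
  Σ(formed) = 5344 kJ
ΔH = Σ(broken) − Σ(formed) = 5440 − 5344 = +96 kJ

ΔH ≈ +96 kJ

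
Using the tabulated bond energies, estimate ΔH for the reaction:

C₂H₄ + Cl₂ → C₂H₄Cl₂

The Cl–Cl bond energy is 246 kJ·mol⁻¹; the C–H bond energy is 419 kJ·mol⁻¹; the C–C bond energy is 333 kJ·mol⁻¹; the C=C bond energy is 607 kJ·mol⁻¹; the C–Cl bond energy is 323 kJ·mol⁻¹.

ΔH ≈ −126 kJ

Bonds broken (reactants):
  C–H: 4 × 419 = 1676
  C=C: 1 × 607 = 607
  Cl–Cl: 1 × 246 = 246
  Σ(broken) = 2529 kJ
Bonds formed (products):
  C–C: 1 × 333 = 333
  C–Cl: 2 × 323 = 646
  C–H: 4 × 419 = 1676
  Σ(formed) = 2655 kJ
ΔH = Σ(broken) − Σ(formed) = 2529 − 2655 = −126 kJ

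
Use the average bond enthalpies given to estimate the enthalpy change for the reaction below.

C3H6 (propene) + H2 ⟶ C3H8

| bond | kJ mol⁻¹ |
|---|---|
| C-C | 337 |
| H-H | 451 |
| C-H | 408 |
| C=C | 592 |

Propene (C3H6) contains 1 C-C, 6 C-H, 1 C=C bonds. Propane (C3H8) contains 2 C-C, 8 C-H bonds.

ΔH ≈ −110 kJ

Bonds broken (reactants):
  C-C: 1 × 337 = 337
  C-H: 6 × 408 = 2448
  C=C: 1 × 592 = 592
  H-H: 1 × 451 = 451
  Σ(broken) = 3828 kJ
Bonds formed (products):
  C-C: 2 × 337 = 674
  C-H: 8 × 408 = 3264
  Σ(formed) = 3938 kJ
ΔH = Σ(broken) − Σ(formed) = 3828 − 3938 = −110 kJ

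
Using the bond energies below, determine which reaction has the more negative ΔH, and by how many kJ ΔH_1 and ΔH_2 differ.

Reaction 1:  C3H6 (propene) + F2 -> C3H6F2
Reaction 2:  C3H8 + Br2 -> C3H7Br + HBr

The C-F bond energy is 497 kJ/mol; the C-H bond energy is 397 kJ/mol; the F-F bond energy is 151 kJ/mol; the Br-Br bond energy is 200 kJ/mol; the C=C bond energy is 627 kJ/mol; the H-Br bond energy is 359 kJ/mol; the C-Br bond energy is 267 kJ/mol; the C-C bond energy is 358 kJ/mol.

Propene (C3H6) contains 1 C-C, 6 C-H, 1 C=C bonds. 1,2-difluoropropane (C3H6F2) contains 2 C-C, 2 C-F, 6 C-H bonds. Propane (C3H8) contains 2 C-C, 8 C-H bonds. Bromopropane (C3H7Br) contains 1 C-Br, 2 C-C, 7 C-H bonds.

Reaction 1, by 545 kJ

Reaction 1:
  Bonds broken (reactants):
    C-C: 1 × 358 = 358
    C-H: 6 × 397 = 2382
    C=C: 1 × 627 = 627
    F-F: 1 × 151 = 151
    Σ(broken) = 3518 kJ
  Bonds formed (products):
    C-C: 2 × 358 = 716
    C-F: 2 × 497 = 994
    C-H: 6 × 397 = 2382
    Σ(formed) = 4092 kJ
  ΔH_1 = 3518 − 4092 = −574 kJ
Reaction 2:
  Bonds broken (reactants):
    Br-Br: 1 × 200 = 200
    C-C: 2 × 358 = 716
    C-H: 8 × 397 = 3176
    Σ(broken) = 4092 kJ
  Bonds formed (products):
    C-Br: 1 × 267 = 267
    C-C: 2 × 358 = 716
    C-H: 7 × 397 = 2779
    H-Br: 1 × 359 = 359
    Σ(formed) = 4121 kJ
  ΔH_2 = 4092 − 4121 = −29 kJ
ΔH_1 − ΔH_2 = −545 kJ, so reaction 1 has the more negative ΔH; |ΔH_1 − ΔH_2| = 545 kJ.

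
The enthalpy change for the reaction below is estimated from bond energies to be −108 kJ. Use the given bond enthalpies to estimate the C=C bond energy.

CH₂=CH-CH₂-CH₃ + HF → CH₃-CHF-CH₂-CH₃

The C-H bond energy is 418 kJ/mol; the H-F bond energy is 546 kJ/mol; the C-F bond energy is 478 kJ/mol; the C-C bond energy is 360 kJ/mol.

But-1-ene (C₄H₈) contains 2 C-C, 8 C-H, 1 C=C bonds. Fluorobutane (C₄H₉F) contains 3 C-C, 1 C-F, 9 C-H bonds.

D(C=C) ≈ 602 kJ/mol

Let D be the C=C bond energy.
Σ(broken) = 2×360 + 8×418 + 1×D + 1×546 = 4610 + D
Σ(formed) = 3×360 + 1×478 + 9×418 = 5320
ΔH = Σ(broken) − Σ(formed) = (4610 + D) − (5320) = −710 + D
Setting this equal to −108 kJ gives D = 602 kJ/mol.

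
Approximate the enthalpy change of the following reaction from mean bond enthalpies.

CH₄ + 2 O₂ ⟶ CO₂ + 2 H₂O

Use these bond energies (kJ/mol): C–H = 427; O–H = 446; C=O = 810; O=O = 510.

ΔH ≈ −676 kJ

Bonds broken (reactants):
  C–H: 4 × 427 = 1708
  O=O: 2 × 510 = 1020
  Σ(broken) = 2728 kJ
Bonds formed (products):
  C=O: 2 × 810 = 1620
  O–H: 4 × 446 = 1784
  Σ(formed) = 3404 kJ
ΔH = Σ(broken) − Σ(formed) = 2728 − 3404 = −676 kJ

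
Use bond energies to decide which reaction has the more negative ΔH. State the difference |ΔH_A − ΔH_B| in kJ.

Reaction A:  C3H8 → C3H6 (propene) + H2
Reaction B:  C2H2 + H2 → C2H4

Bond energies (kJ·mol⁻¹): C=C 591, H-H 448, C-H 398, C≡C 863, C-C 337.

Reaction A:
  Bonds broken (reactants):
    C-C: 2 × 337 = 674
    C-H: 8 × 398 = 3184
    Σ(broken) = 3858 kJ
  Bonds formed (products):
    C-C: 1 × 337 = 337
    C-H: 6 × 398 = 2388
    C=C: 1 × 591 = 591
    H-H: 1 × 448 = 448
    Σ(formed) = 3764 kJ
  ΔH_A = 3858 − 3764 = +94 kJ
Reaction B:
  Bonds broken (reactants):
    C≡C: 1 × 863 = 863
    C-H: 2 × 398 = 796
    H-H: 1 × 448 = 448
    Σ(broken) = 2107 kJ
  Bonds formed (products):
    C-H: 4 × 398 = 1592
    C=C: 1 × 591 = 591
    Σ(formed) = 2183 kJ
  ΔH_B = 2107 − 2183 = −76 kJ
ΔH_A − ΔH_B = +170 kJ, so reaction B has the more negative ΔH; |ΔH_A − ΔH_B| = 170 kJ.

Reaction B, by 170 kJ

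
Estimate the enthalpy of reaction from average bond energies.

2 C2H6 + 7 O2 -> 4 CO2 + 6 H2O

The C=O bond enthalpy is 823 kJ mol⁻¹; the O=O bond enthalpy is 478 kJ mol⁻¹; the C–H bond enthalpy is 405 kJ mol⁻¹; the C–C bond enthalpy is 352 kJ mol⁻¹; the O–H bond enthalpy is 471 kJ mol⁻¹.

Bonds broken (reactants):
  C–C: 2 × 352 = 704
  C–H: 12 × 405 = 4860
  O=O: 7 × 478 = 3346
  Σ(broken) = 8910 kJ
Bonds formed (products):
  C=O: 8 × 823 = 6584
  O–H: 12 × 471 = 5652
  Σ(formed) = 12236 kJ
ΔH = Σ(broken) − Σ(formed) = 8910 − 12236 = −3326 kJ

ΔH ≈ −3326 kJ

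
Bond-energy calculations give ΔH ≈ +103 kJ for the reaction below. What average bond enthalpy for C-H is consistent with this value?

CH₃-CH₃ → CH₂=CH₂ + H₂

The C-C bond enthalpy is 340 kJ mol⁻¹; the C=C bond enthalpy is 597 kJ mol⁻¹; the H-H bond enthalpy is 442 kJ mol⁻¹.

D(C-H) ≈ 401 kJ/mol

Let D be the C-H bond energy.
Σ(broken) = 1×340 + 6×D = 340 + 6D
Σ(formed) = 4×D + 1×597 + 1×442 = 1039 + 4D
ΔH = Σ(broken) − Σ(formed) = (340 + 6D) − (1039 + 4D) = −699 + 2D
Setting this equal to +103 kJ gives 2D = 802, so D = 401 kJ/mol.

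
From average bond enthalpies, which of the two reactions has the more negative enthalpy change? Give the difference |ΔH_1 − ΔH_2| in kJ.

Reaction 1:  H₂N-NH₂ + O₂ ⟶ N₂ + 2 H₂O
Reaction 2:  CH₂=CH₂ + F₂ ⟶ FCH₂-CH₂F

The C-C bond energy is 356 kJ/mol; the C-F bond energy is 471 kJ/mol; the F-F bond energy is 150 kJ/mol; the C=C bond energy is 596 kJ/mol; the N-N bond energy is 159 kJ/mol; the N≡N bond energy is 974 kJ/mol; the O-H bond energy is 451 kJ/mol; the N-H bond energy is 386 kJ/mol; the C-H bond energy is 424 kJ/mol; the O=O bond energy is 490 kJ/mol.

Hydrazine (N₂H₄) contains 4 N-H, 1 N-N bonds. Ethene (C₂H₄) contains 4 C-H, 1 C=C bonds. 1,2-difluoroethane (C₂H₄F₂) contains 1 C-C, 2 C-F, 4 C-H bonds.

Reaction 1, by 33 kJ

Reaction 1:
  Bonds broken (reactants):
    N-H: 4 × 386 = 1544
    N-N: 1 × 159 = 159
    O=O: 1 × 490 = 490
    Σ(broken) = 2193 kJ
  Bonds formed (products):
    N≡N: 1 × 974 = 974
    O-H: 4 × 451 = 1804
    Σ(formed) = 2778 kJ
  ΔH_1 = 2193 − 2778 = −585 kJ
Reaction 2:
  Bonds broken (reactants):
    C-H: 4 × 424 = 1696
    C=C: 1 × 596 = 596
    F-F: 1 × 150 = 150
    Σ(broken) = 2442 kJ
  Bonds formed (products):
    C-C: 1 × 356 = 356
    C-F: 2 × 471 = 942
    C-H: 4 × 424 = 1696
    Σ(formed) = 2994 kJ
  ΔH_2 = 2442 − 2994 = −552 kJ
ΔH_1 − ΔH_2 = −33 kJ, so reaction 1 has the more negative ΔH; |ΔH_1 − ΔH_2| = 33 kJ.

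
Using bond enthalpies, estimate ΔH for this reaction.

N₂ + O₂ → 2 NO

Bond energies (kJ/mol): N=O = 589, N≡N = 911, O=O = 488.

Bonds broken (reactants):
  N≡N: 1 × 911 = 911
  O=O: 1 × 488 = 488
  Σ(broken) = 1399 kJ
Bonds formed (products):
  N=O: 2 × 589 = 1178
  Σ(formed) = 1178 kJ
ΔH = Σ(broken) − Σ(formed) = 1399 − 1178 = +221 kJ

ΔH ≈ +221 kJ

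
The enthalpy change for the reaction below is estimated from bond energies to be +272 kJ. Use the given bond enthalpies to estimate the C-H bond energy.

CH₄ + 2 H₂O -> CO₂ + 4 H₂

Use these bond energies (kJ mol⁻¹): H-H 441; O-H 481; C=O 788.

Let D be the C-H bond energy.
Σ(broken) = 4×D + 4×481 = 1924 + 4D
Σ(formed) = 2×788 + 4×441 = 3340
ΔH = Σ(broken) − Σ(formed) = (1924 + 4D) − (3340) = −1416 + 4D
Setting this equal to +272 kJ gives 4D = 1688, so D = 422 kJ/mol.

D(C-H) ≈ 422 kJ/mol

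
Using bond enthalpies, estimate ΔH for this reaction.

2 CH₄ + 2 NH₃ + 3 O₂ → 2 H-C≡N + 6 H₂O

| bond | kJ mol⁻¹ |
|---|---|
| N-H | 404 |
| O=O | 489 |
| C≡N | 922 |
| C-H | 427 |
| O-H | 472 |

ΔH ≈ −1055 kJ

Bonds broken (reactants):
  C-H: 8 × 427 = 3416
  N-H: 6 × 404 = 2424
  O=O: 3 × 489 = 1467
  Σ(broken) = 7307 kJ
Bonds formed (products):
  C≡N: 2 × 922 = 1844
  C-H: 2 × 427 = 854
  O-H: 12 × 472 = 5664
  Σ(formed) = 8362 kJ
ΔH = Σ(broken) − Σ(formed) = 7307 − 8362 = −1055 kJ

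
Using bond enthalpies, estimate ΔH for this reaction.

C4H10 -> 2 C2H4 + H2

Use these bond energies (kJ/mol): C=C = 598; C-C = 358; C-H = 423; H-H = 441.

ΔH ≈ +283 kJ

Bonds broken (reactants):
  C-C: 3 × 358 = 1074
  C-H: 10 × 423 = 4230
  Σ(broken) = 5304 kJ
Bonds formed (products):
  C-H: 8 × 423 = 3384
  C=C: 2 × 598 = 1196
  H-H: 1 × 441 = 441
  Σ(formed) = 5021 kJ
ΔH = Σ(broken) − Σ(formed) = 5304 − 5021 = +283 kJ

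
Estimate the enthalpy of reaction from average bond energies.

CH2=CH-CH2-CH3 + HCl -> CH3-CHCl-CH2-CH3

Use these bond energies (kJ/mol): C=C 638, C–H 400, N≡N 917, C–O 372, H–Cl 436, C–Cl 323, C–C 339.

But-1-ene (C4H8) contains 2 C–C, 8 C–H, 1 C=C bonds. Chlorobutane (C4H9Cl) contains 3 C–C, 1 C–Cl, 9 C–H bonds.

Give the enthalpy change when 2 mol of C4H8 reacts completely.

Bonds broken (reactants):
  C–C: 2 × 339 = 678
  C–H: 8 × 400 = 3200
  C=C: 1 × 638 = 638
  H–Cl: 1 × 436 = 436
  Σ(broken) = 4952 kJ
Bonds formed (products):
  C–C: 3 × 339 = 1017
  C–Cl: 1 × 323 = 323
  C–H: 9 × 400 = 3600
  Σ(formed) = 4940 kJ
ΔH = Σ(broken) − Σ(formed) = 4952 − 4940 = +12 kJ
For 2× the reaction as written: 2 × (+12) = +24 kJ

ΔH = +24 kJ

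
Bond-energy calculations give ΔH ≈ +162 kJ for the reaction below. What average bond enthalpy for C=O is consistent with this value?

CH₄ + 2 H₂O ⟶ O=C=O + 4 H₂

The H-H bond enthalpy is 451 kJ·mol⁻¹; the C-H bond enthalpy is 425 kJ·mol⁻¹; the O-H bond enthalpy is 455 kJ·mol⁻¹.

D(C=O) ≈ 777 kJ/mol

Let D be the C=O bond energy.
Σ(broken) = 4×425 + 4×455 = 3520
Σ(formed) = 2×D + 4×451 = 1804 + 2D
ΔH = Σ(broken) − Σ(formed) = (3520) − (1804 + 2D) = +1716 − 2D
Setting this equal to +162 kJ gives 2D = 1554, so D = 777 kJ/mol.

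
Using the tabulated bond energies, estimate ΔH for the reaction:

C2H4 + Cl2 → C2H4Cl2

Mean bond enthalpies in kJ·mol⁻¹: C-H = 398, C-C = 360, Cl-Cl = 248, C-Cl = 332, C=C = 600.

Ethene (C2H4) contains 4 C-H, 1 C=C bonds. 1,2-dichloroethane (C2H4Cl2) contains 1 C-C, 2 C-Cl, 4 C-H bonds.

Bonds broken (reactants):
  C-H: 4 × 398 = 1592
  C=C: 1 × 600 = 600
  Cl-Cl: 1 × 248 = 248
  Σ(broken) = 2440 kJ
Bonds formed (products):
  C-C: 1 × 360 = 360
  C-Cl: 2 × 332 = 664
  C-H: 4 × 398 = 1592
  Σ(formed) = 2616 kJ
ΔH = Σ(broken) − Σ(formed) = 2440 − 2616 = −176 kJ

ΔH ≈ −176 kJ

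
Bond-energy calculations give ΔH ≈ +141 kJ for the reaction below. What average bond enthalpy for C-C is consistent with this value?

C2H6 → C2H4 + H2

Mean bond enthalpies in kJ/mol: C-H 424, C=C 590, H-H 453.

Let D be the C-C bond energy.
Σ(broken) = 1×D + 6×424 = 2544 + D
Σ(formed) = 4×424 + 1×590 + 1×453 = 2739
ΔH = Σ(broken) − Σ(formed) = (2544 + D) − (2739) = −195 + D
Setting this equal to +141 kJ gives D = 336 kJ/mol.

D(C-C) ≈ 336 kJ/mol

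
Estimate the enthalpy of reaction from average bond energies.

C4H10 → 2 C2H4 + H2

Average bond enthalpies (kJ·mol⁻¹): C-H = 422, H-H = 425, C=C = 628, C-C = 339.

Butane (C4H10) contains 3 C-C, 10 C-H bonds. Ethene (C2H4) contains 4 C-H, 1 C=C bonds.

ΔH ≈ +180 kJ

Bonds broken (reactants):
  C-C: 3 × 339 = 1017
  C-H: 10 × 422 = 4220
  Σ(broken) = 5237 kJ
Bonds formed (products):
  C-H: 8 × 422 = 3376
  C=C: 2 × 628 = 1256
  H-H: 1 × 425 = 425
  Σ(formed) = 5057 kJ
ΔH = Σ(broken) − Σ(formed) = 5237 − 5057 = +180 kJ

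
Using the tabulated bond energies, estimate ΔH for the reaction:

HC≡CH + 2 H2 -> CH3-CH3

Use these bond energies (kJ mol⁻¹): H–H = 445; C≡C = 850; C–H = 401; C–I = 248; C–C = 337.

ΔH ≈ −201 kJ

Bonds broken (reactants):
  C≡C: 1 × 850 = 850
  C–H: 2 × 401 = 802
  H–H: 2 × 445 = 890
  Σ(broken) = 2542 kJ
Bonds formed (products):
  C–C: 1 × 337 = 337
  C–H: 6 × 401 = 2406
  Σ(formed) = 2743 kJ
ΔH = Σ(broken) − Σ(formed) = 2542 − 2743 = −201 kJ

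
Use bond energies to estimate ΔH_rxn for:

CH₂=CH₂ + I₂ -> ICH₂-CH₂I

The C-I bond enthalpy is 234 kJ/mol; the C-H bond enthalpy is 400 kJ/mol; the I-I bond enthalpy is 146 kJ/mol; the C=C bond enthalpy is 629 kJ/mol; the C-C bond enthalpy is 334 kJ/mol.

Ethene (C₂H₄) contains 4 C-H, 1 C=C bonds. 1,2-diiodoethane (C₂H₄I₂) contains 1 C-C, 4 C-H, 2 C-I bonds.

Bonds broken (reactants):
  C-H: 4 × 400 = 1600
  C=C: 1 × 629 = 629
  I-I: 1 × 146 = 146
  Σ(broken) = 2375 kJ
Bonds formed (products):
  C-C: 1 × 334 = 334
  C-H: 4 × 400 = 1600
  C-I: 2 × 234 = 468
  Σ(formed) = 2402 kJ
ΔH = Σ(broken) − Σ(formed) = 2375 − 2402 = −27 kJ

ΔH ≈ −27 kJ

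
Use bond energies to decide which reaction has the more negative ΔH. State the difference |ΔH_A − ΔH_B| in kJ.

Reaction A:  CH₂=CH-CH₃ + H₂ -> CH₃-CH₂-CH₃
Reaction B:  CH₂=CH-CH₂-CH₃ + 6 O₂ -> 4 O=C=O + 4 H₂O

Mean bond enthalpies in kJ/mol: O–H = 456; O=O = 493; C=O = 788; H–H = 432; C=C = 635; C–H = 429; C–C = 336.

Reaction A:
  Bonds broken (reactants):
    C–C: 1 × 336 = 336
    C–H: 6 × 429 = 2574
    C=C: 1 × 635 = 635
    H–H: 1 × 432 = 432
    Σ(broken) = 3977 kJ
  Bonds formed (products):
    C–C: 2 × 336 = 672
    C–H: 8 × 429 = 3432
    Σ(formed) = 4104 kJ
  ΔH_A = 3977 − 4104 = −127 kJ
Reaction B:
  Bonds broken (reactants):
    C–C: 2 × 336 = 672
    C–H: 8 × 429 = 3432
    C=C: 1 × 635 = 635
    O=O: 6 × 493 = 2958
    Σ(broken) = 7697 kJ
  Bonds formed (products):
    C=O: 8 × 788 = 6304
    O–H: 8 × 456 = 3648
    Σ(formed) = 9952 kJ
  ΔH_B = 7697 − 9952 = −2255 kJ
ΔH_A − ΔH_B = +2128 kJ, so reaction B has the more negative ΔH; |ΔH_A − ΔH_B| = 2128 kJ.

Reaction B, by 2128 kJ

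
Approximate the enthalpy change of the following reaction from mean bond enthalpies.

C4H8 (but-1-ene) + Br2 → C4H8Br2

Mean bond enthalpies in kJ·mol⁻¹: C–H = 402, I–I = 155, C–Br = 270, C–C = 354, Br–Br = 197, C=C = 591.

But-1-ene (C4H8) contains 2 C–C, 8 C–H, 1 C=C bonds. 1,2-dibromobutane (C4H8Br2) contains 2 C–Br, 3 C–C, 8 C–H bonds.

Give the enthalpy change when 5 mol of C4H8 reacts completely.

Bonds broken (reactants):
  Br–Br: 1 × 197 = 197
  C–C: 2 × 354 = 708
  C–H: 8 × 402 = 3216
  C=C: 1 × 591 = 591
  Σ(broken) = 4712 kJ
Bonds formed (products):
  C–Br: 2 × 270 = 540
  C–C: 3 × 354 = 1062
  C–H: 8 × 402 = 3216
  Σ(formed) = 4818 kJ
ΔH = Σ(broken) − Σ(formed) = 4712 − 4818 = −106 kJ
For 5× the reaction as written: 5 × (−106) = −530 kJ

ΔH = −530 kJ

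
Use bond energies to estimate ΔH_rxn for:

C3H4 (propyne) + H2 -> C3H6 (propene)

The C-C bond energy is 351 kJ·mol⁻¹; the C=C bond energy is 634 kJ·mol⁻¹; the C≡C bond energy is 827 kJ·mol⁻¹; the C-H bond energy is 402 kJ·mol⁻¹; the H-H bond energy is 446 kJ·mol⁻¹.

Bonds broken (reactants):
  C≡C: 1 × 827 = 827
  C-C: 1 × 351 = 351
  C-H: 4 × 402 = 1608
  H-H: 1 × 446 = 446
  Σ(broken) = 3232 kJ
Bonds formed (products):
  C-C: 1 × 351 = 351
  C-H: 6 × 402 = 2412
  C=C: 1 × 634 = 634
  Σ(formed) = 3397 kJ
ΔH = Σ(broken) − Σ(formed) = 3232 − 3397 = −165 kJ

ΔH ≈ −165 kJ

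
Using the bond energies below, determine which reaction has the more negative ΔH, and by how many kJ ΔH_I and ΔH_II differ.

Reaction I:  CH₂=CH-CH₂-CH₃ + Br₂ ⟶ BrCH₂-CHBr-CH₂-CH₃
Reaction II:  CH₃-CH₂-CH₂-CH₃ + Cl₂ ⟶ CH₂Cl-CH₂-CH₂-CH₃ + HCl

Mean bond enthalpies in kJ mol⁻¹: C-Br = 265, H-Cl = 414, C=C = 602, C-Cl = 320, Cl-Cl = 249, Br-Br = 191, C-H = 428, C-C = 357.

Reaction I, by 37 kJ

Reaction I:
  Bonds broken (reactants):
    Br-Br: 1 × 191 = 191
    C-C: 2 × 357 = 714
    C-H: 8 × 428 = 3424
    C=C: 1 × 602 = 602
    Σ(broken) = 4931 kJ
  Bonds formed (products):
    C-Br: 2 × 265 = 530
    C-C: 3 × 357 = 1071
    C-H: 8 × 428 = 3424
    Σ(formed) = 5025 kJ
  ΔH_I = 4931 − 5025 = −94 kJ
Reaction II:
  Bonds broken (reactants):
    C-C: 3 × 357 = 1071
    C-H: 10 × 428 = 4280
    Cl-Cl: 1 × 249 = 249
    Σ(broken) = 5600 kJ
  Bonds formed (products):
    C-C: 3 × 357 = 1071
    C-Cl: 1 × 320 = 320
    C-H: 9 × 428 = 3852
    H-Cl: 1 × 414 = 414
    Σ(formed) = 5657 kJ
  ΔH_II = 5600 − 5657 = −57 kJ
ΔH_I − ΔH_II = −37 kJ, so reaction I has the more negative ΔH; |ΔH_I − ΔH_II| = 37 kJ.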